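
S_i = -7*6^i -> [-7, -42, -252, -1512, -9072]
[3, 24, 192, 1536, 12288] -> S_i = 3*8^i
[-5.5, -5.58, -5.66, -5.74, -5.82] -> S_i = -5.50 + -0.08*i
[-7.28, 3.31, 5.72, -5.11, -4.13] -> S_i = Random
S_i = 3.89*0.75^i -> [3.89, 2.92, 2.19, 1.64, 1.23]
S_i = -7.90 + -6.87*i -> [-7.9, -14.77, -21.64, -28.51, -35.38]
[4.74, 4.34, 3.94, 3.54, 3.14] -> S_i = 4.74 + -0.40*i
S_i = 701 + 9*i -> [701, 710, 719, 728, 737]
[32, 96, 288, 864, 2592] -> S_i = 32*3^i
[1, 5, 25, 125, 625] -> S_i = 1*5^i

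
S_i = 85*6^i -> [85, 510, 3060, 18360, 110160]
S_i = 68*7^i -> [68, 476, 3332, 23324, 163268]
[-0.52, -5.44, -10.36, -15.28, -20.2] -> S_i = -0.52 + -4.92*i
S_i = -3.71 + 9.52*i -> [-3.71, 5.81, 15.33, 24.85, 34.37]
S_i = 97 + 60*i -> [97, 157, 217, 277, 337]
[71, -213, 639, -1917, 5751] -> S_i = 71*-3^i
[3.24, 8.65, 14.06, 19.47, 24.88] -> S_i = 3.24 + 5.41*i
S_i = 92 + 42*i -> [92, 134, 176, 218, 260]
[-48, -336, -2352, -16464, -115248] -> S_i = -48*7^i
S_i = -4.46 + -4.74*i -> [-4.46, -9.2, -13.94, -18.68, -23.42]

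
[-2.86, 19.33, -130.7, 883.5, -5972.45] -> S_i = -2.86*(-6.76)^i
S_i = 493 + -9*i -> [493, 484, 475, 466, 457]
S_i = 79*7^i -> [79, 553, 3871, 27097, 189679]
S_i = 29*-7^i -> [29, -203, 1421, -9947, 69629]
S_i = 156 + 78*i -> [156, 234, 312, 390, 468]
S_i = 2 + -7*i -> [2, -5, -12, -19, -26]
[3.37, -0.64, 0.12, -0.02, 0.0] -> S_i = 3.37*(-0.19)^i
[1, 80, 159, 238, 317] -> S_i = 1 + 79*i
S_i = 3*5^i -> [3, 15, 75, 375, 1875]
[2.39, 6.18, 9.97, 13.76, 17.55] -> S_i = 2.39 + 3.79*i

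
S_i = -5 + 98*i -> [-5, 93, 191, 289, 387]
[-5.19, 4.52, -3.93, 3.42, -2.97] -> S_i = -5.19*(-0.87)^i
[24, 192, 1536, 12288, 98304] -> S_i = 24*8^i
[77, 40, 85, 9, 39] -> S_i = Random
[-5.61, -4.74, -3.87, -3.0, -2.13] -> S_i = -5.61 + 0.87*i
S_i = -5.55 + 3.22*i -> [-5.55, -2.33, 0.89, 4.11, 7.33]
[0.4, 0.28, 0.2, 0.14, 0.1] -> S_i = 0.40*0.70^i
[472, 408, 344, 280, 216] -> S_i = 472 + -64*i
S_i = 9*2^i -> [9, 18, 36, 72, 144]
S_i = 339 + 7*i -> [339, 346, 353, 360, 367]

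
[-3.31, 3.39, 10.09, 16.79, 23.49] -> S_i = -3.31 + 6.70*i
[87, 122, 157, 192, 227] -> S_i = 87 + 35*i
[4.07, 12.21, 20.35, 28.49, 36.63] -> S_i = 4.07 + 8.14*i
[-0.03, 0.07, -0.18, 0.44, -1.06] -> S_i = -0.03*(-2.44)^i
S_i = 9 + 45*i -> [9, 54, 99, 144, 189]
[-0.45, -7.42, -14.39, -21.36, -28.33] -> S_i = -0.45 + -6.97*i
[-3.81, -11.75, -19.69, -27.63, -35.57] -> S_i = -3.81 + -7.94*i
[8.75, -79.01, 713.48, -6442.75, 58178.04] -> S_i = 8.75*(-9.03)^i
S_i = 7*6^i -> [7, 42, 252, 1512, 9072]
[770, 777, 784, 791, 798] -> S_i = 770 + 7*i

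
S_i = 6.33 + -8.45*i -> [6.33, -2.12, -10.57, -19.02, -27.47]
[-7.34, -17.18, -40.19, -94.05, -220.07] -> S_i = -7.34*2.34^i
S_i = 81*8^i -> [81, 648, 5184, 41472, 331776]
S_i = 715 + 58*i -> [715, 773, 831, 889, 947]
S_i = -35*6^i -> [-35, -210, -1260, -7560, -45360]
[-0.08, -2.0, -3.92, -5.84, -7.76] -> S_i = -0.08 + -1.92*i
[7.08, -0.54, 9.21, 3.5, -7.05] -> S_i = Random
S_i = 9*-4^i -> [9, -36, 144, -576, 2304]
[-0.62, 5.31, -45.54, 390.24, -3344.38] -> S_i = -0.62*(-8.57)^i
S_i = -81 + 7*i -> [-81, -74, -67, -60, -53]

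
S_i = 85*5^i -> [85, 425, 2125, 10625, 53125]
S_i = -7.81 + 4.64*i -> [-7.81, -3.17, 1.47, 6.11, 10.75]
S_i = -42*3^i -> [-42, -126, -378, -1134, -3402]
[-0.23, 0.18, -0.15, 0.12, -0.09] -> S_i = -0.23*(-0.80)^i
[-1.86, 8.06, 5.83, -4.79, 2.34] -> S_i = Random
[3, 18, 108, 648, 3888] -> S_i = 3*6^i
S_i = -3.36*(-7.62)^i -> [-3.36, 25.6, -195.1, 1486.63, -11328.15]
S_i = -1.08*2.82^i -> [-1.08, -3.05, -8.59, -24.22, -68.3]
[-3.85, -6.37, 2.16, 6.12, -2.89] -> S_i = Random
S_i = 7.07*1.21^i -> [7.07, 8.55, 10.35, 12.52, 15.16]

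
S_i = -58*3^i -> [-58, -174, -522, -1566, -4698]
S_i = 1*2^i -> [1, 2, 4, 8, 16]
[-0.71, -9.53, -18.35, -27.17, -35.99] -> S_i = -0.71 + -8.82*i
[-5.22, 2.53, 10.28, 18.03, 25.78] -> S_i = -5.22 + 7.75*i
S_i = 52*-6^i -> [52, -312, 1872, -11232, 67392]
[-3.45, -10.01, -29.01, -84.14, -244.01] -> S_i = -3.45*2.90^i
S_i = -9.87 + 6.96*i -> [-9.87, -2.91, 4.05, 11.01, 17.97]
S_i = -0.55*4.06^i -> [-0.55, -2.23, -9.07, -36.81, -149.44]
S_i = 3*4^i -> [3, 12, 48, 192, 768]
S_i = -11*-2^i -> [-11, 22, -44, 88, -176]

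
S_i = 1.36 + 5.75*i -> [1.36, 7.11, 12.86, 18.61, 24.36]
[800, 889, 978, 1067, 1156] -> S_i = 800 + 89*i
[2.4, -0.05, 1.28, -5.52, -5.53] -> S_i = Random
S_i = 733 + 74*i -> [733, 807, 881, 955, 1029]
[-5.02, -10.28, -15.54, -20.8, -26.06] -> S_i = -5.02 + -5.26*i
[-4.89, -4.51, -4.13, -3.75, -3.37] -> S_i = -4.89 + 0.38*i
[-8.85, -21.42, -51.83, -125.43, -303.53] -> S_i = -8.85*2.42^i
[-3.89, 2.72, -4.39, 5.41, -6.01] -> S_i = Random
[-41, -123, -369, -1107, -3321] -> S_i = -41*3^i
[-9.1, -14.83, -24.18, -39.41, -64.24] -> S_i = -9.10*1.63^i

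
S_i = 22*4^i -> [22, 88, 352, 1408, 5632]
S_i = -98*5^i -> [-98, -490, -2450, -12250, -61250]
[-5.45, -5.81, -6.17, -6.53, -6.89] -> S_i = -5.45 + -0.36*i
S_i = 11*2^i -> [11, 22, 44, 88, 176]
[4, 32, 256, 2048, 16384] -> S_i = 4*8^i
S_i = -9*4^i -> [-9, -36, -144, -576, -2304]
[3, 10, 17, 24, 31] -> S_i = 3 + 7*i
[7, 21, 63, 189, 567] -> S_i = 7*3^i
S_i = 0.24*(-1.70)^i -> [0.24, -0.41, 0.69, -1.18, 2.0]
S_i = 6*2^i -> [6, 12, 24, 48, 96]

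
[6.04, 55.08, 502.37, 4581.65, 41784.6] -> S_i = 6.04*9.12^i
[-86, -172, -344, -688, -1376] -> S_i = -86*2^i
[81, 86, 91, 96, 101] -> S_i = 81 + 5*i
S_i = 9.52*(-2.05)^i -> [9.52, -19.52, 40.01, -82.02, 168.13]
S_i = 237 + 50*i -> [237, 287, 337, 387, 437]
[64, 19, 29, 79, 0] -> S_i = Random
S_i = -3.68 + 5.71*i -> [-3.68, 2.03, 7.74, 13.45, 19.16]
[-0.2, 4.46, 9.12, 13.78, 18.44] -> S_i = -0.20 + 4.66*i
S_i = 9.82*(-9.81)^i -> [9.82, -96.33, 945.04, -9270.83, 90946.82]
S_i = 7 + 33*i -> [7, 40, 73, 106, 139]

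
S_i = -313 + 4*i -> [-313, -309, -305, -301, -297]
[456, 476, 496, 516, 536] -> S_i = 456 + 20*i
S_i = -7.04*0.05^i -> [-7.04, -0.35, -0.02, -0.0, -0.0]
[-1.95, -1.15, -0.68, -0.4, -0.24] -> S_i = -1.95*0.59^i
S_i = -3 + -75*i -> [-3, -78, -153, -228, -303]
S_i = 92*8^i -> [92, 736, 5888, 47104, 376832]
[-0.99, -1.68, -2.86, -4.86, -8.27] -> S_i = -0.99*1.70^i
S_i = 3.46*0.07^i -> [3.46, 0.24, 0.02, 0.0, 0.0]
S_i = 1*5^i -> [1, 5, 25, 125, 625]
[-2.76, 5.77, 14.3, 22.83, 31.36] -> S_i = -2.76 + 8.53*i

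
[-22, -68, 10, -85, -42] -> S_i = Random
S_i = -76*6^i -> [-76, -456, -2736, -16416, -98496]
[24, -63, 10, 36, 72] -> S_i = Random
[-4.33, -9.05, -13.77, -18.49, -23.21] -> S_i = -4.33 + -4.72*i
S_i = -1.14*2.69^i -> [-1.14, -3.07, -8.25, -22.19, -59.69]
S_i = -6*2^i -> [-6, -12, -24, -48, -96]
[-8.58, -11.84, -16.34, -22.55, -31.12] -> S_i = -8.58*1.38^i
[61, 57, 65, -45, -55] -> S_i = Random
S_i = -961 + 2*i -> [-961, -959, -957, -955, -953]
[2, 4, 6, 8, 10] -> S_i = 2 + 2*i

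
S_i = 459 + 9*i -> [459, 468, 477, 486, 495]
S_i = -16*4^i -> [-16, -64, -256, -1024, -4096]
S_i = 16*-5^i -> [16, -80, 400, -2000, 10000]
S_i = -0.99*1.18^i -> [-0.99, -1.17, -1.38, -1.63, -1.92]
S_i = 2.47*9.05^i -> [2.47, 22.35, 202.3, 1830.81, 16568.81]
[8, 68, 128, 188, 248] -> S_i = 8 + 60*i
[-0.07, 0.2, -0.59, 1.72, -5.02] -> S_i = -0.07*(-2.91)^i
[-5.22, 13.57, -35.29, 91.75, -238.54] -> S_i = -5.22*(-2.60)^i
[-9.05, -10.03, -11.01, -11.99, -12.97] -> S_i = -9.05 + -0.98*i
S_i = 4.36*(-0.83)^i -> [4.36, -3.62, 3.0, -2.49, 2.07]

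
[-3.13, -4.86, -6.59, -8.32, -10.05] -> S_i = -3.13 + -1.73*i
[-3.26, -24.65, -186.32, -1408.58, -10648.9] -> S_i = -3.26*7.56^i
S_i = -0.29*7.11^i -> [-0.29, -2.06, -14.66, -104.23, -741.1]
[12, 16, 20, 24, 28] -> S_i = 12 + 4*i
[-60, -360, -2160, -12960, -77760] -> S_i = -60*6^i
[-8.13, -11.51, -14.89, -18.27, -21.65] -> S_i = -8.13 + -3.38*i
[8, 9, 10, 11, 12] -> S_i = 8 + 1*i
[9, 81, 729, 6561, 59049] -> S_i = 9*9^i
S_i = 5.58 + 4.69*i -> [5.58, 10.27, 14.96, 19.65, 24.34]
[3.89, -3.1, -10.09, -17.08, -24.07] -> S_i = 3.89 + -6.99*i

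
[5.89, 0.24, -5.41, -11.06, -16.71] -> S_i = 5.89 + -5.65*i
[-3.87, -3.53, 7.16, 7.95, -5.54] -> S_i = Random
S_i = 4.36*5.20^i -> [4.36, 22.67, 117.89, 613.05, 3187.86]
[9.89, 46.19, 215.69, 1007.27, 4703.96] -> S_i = 9.89*4.67^i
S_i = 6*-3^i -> [6, -18, 54, -162, 486]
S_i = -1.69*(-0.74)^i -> [-1.69, 1.25, -0.93, 0.68, -0.51]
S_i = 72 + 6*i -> [72, 78, 84, 90, 96]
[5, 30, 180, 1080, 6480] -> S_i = 5*6^i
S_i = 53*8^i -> [53, 424, 3392, 27136, 217088]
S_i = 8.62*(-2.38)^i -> [8.62, -20.52, 48.83, -116.21, 276.58]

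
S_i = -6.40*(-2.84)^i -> [-6.4, 18.18, -51.62, 146.6, -416.34]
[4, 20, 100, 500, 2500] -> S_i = 4*5^i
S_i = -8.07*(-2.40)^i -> [-8.07, 19.37, -46.48, 111.56, -267.74]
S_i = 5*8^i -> [5, 40, 320, 2560, 20480]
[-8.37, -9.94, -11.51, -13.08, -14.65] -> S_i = -8.37 + -1.57*i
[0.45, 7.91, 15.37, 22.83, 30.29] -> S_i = 0.45 + 7.46*i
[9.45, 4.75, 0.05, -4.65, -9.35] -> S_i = 9.45 + -4.70*i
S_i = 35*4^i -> [35, 140, 560, 2240, 8960]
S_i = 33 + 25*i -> [33, 58, 83, 108, 133]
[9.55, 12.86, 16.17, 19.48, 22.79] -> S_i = 9.55 + 3.31*i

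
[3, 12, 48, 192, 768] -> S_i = 3*4^i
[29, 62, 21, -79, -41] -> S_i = Random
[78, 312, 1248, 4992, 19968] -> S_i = 78*4^i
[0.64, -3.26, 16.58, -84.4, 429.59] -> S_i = 0.64*(-5.09)^i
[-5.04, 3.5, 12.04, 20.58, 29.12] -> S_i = -5.04 + 8.54*i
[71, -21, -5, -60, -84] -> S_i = Random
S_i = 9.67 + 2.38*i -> [9.67, 12.05, 14.43, 16.81, 19.19]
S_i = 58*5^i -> [58, 290, 1450, 7250, 36250]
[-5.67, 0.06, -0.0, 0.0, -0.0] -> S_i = -5.67*(-0.01)^i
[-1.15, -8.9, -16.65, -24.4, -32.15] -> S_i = -1.15 + -7.75*i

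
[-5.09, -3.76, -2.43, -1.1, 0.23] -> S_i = -5.09 + 1.33*i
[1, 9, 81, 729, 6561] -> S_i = 1*9^i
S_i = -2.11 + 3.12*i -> [-2.11, 1.01, 4.13, 7.25, 10.37]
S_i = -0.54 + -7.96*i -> [-0.54, -8.5, -16.46, -24.42, -32.38]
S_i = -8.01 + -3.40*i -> [-8.01, -11.41, -14.81, -18.21, -21.61]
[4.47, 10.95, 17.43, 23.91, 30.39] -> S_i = 4.47 + 6.48*i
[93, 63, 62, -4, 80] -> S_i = Random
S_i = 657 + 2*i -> [657, 659, 661, 663, 665]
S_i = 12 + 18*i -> [12, 30, 48, 66, 84]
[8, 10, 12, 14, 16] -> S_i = 8 + 2*i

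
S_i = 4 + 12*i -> [4, 16, 28, 40, 52]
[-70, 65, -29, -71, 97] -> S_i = Random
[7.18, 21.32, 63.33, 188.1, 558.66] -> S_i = 7.18*2.97^i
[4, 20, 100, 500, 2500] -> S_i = 4*5^i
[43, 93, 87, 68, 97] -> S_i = Random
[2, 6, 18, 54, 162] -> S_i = 2*3^i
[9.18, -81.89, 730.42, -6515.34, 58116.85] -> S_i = 9.18*(-8.92)^i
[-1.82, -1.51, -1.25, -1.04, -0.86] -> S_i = -1.82*0.83^i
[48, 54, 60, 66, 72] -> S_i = 48 + 6*i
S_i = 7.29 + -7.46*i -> [7.29, -0.17, -7.63, -15.09, -22.55]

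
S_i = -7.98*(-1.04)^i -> [-7.98, 8.3, -8.63, 8.98, -9.34]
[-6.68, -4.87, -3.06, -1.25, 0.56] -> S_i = -6.68 + 1.81*i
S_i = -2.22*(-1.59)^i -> [-2.22, 3.53, -5.61, 8.92, -14.19]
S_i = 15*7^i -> [15, 105, 735, 5145, 36015]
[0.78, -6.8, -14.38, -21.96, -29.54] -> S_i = 0.78 + -7.58*i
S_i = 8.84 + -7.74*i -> [8.84, 1.1, -6.64, -14.38, -22.12]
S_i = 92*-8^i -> [92, -736, 5888, -47104, 376832]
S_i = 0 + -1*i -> [0, -1, -2, -3, -4]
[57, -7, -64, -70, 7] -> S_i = Random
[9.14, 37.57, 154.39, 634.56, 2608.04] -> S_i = 9.14*4.11^i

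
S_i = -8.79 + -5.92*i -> [-8.79, -14.71, -20.63, -26.55, -32.47]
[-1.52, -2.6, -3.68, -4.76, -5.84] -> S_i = -1.52 + -1.08*i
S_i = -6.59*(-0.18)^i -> [-6.59, 1.19, -0.21, 0.04, -0.01]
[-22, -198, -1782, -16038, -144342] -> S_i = -22*9^i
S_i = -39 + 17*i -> [-39, -22, -5, 12, 29]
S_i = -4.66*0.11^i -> [-4.66, -0.51, -0.06, -0.01, -0.0]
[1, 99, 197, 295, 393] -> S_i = 1 + 98*i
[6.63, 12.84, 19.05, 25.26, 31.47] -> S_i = 6.63 + 6.21*i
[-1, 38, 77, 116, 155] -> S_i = -1 + 39*i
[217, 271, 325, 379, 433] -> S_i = 217 + 54*i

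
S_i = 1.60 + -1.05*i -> [1.6, 0.55, -0.5, -1.55, -2.6]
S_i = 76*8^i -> [76, 608, 4864, 38912, 311296]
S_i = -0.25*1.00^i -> [-0.25, -0.25, -0.25, -0.25, -0.25]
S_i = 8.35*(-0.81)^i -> [8.35, -6.76, 5.48, -4.44, 3.59]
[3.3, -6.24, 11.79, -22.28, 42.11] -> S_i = 3.30*(-1.89)^i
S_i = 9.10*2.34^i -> [9.1, 21.29, 49.83, 116.6, 272.84]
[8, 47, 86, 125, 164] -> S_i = 8 + 39*i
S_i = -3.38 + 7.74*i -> [-3.38, 4.36, 12.1, 19.84, 27.58]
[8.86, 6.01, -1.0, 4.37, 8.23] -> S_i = Random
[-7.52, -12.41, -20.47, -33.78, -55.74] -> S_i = -7.52*1.65^i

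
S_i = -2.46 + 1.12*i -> [-2.46, -1.34, -0.22, 0.9, 2.02]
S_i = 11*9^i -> [11, 99, 891, 8019, 72171]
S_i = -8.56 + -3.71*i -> [-8.56, -12.27, -15.98, -19.69, -23.4]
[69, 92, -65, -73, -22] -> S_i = Random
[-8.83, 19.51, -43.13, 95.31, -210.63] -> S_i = -8.83*(-2.21)^i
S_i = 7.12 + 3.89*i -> [7.12, 11.01, 14.9, 18.79, 22.68]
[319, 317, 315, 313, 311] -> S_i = 319 + -2*i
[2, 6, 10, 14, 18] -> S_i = 2 + 4*i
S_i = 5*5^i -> [5, 25, 125, 625, 3125]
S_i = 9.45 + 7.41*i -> [9.45, 16.86, 24.27, 31.68, 39.09]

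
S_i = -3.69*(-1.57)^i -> [-3.69, 5.79, -9.1, 14.28, -22.42]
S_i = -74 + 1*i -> [-74, -73, -72, -71, -70]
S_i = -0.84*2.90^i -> [-0.84, -2.44, -7.06, -20.49, -59.41]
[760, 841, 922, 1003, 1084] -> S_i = 760 + 81*i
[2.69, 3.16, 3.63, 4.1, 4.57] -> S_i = 2.69 + 0.47*i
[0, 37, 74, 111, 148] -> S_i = 0 + 37*i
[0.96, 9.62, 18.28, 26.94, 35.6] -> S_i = 0.96 + 8.66*i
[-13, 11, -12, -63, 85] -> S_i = Random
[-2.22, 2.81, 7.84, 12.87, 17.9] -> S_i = -2.22 + 5.03*i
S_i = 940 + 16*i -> [940, 956, 972, 988, 1004]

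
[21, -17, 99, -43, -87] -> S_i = Random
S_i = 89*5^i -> [89, 445, 2225, 11125, 55625]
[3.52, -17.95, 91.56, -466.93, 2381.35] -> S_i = 3.52*(-5.10)^i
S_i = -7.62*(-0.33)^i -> [-7.62, 2.51, -0.83, 0.27, -0.09]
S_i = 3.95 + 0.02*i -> [3.95, 3.97, 3.99, 4.01, 4.03]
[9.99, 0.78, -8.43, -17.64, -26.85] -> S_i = 9.99 + -9.21*i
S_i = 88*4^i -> [88, 352, 1408, 5632, 22528]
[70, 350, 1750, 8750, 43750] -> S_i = 70*5^i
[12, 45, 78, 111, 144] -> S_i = 12 + 33*i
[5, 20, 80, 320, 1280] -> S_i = 5*4^i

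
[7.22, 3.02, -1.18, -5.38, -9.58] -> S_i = 7.22 + -4.20*i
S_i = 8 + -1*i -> [8, 7, 6, 5, 4]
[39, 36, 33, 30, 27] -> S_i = 39 + -3*i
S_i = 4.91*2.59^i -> [4.91, 12.72, 32.94, 85.31, 220.94]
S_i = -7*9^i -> [-7, -63, -567, -5103, -45927]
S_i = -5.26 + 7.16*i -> [-5.26, 1.9, 9.06, 16.22, 23.38]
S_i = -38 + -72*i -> [-38, -110, -182, -254, -326]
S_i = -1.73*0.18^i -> [-1.73, -0.31, -0.06, -0.01, -0.0]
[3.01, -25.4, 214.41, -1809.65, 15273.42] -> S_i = 3.01*(-8.44)^i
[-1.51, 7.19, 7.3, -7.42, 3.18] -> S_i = Random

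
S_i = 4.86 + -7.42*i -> [4.86, -2.56, -9.98, -17.4, -24.82]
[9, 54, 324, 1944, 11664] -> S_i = 9*6^i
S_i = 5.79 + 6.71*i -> [5.79, 12.5, 19.21, 25.92, 32.63]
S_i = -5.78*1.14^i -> [-5.78, -6.59, -7.51, -8.56, -9.76]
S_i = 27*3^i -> [27, 81, 243, 729, 2187]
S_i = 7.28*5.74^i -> [7.28, 41.79, 239.86, 1376.79, 7902.76]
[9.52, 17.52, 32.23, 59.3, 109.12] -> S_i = 9.52*1.84^i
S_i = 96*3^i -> [96, 288, 864, 2592, 7776]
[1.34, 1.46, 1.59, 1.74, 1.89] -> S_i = 1.34*1.09^i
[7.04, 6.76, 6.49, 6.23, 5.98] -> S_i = 7.04*0.96^i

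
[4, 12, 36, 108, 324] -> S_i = 4*3^i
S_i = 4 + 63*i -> [4, 67, 130, 193, 256]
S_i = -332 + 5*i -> [-332, -327, -322, -317, -312]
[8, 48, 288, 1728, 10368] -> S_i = 8*6^i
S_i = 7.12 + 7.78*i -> [7.12, 14.9, 22.68, 30.46, 38.24]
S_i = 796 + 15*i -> [796, 811, 826, 841, 856]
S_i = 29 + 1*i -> [29, 30, 31, 32, 33]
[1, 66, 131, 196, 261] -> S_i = 1 + 65*i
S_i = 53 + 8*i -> [53, 61, 69, 77, 85]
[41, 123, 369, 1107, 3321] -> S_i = 41*3^i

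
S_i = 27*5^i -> [27, 135, 675, 3375, 16875]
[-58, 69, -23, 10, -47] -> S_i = Random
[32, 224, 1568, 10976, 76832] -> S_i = 32*7^i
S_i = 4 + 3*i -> [4, 7, 10, 13, 16]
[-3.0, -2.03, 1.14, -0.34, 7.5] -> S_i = Random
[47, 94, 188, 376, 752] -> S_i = 47*2^i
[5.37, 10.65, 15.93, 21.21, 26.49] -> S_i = 5.37 + 5.28*i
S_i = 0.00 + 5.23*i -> [0.0, 5.23, 10.46, 15.69, 20.92]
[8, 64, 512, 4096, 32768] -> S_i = 8*8^i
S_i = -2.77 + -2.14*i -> [-2.77, -4.91, -7.05, -9.19, -11.33]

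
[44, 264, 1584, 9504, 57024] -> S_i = 44*6^i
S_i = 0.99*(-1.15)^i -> [0.99, -1.14, 1.31, -1.51, 1.73]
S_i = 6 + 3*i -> [6, 9, 12, 15, 18]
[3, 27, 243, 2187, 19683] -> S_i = 3*9^i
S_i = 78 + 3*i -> [78, 81, 84, 87, 90]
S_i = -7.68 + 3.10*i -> [-7.68, -4.58, -1.48, 1.62, 4.72]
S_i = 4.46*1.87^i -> [4.46, 8.34, 15.6, 29.16, 54.54]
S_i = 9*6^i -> [9, 54, 324, 1944, 11664]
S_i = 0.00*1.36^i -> [0.0, 0.0, 0.0, 0.0, 0.0]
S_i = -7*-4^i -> [-7, 28, -112, 448, -1792]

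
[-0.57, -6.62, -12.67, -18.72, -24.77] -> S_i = -0.57 + -6.05*i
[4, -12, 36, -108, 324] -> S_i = 4*-3^i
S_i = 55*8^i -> [55, 440, 3520, 28160, 225280]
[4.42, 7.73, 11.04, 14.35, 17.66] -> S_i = 4.42 + 3.31*i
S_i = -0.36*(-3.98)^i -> [-0.36, 1.43, -5.7, 22.7, -90.33]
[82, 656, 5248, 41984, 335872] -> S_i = 82*8^i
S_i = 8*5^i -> [8, 40, 200, 1000, 5000]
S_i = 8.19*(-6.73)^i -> [8.19, -55.12, 370.95, -2496.49, 16801.35]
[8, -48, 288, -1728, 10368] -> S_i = 8*-6^i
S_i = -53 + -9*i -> [-53, -62, -71, -80, -89]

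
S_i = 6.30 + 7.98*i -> [6.3, 14.28, 22.26, 30.24, 38.22]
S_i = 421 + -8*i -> [421, 413, 405, 397, 389]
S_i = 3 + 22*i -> [3, 25, 47, 69, 91]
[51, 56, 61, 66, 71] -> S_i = 51 + 5*i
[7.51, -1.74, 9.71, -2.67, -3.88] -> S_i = Random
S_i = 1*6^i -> [1, 6, 36, 216, 1296]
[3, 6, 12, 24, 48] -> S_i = 3*2^i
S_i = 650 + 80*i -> [650, 730, 810, 890, 970]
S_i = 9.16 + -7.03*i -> [9.16, 2.13, -4.9, -11.93, -18.96]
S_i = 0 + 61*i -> [0, 61, 122, 183, 244]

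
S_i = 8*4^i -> [8, 32, 128, 512, 2048]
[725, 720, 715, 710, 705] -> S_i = 725 + -5*i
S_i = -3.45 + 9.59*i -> [-3.45, 6.14, 15.73, 25.32, 34.91]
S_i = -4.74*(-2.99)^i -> [-4.74, 14.17, -42.38, 126.7, -378.85]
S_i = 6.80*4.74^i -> [6.8, 32.23, 152.78, 724.18, 3432.59]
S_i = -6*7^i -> [-6, -42, -294, -2058, -14406]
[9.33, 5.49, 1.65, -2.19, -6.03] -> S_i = 9.33 + -3.84*i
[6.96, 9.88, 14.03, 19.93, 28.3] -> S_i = 6.96*1.42^i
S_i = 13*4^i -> [13, 52, 208, 832, 3328]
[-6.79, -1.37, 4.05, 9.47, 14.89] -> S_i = -6.79 + 5.42*i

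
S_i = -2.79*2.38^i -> [-2.79, -6.64, -15.8, -37.61, -89.52]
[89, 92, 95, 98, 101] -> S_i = 89 + 3*i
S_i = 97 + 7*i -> [97, 104, 111, 118, 125]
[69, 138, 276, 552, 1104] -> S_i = 69*2^i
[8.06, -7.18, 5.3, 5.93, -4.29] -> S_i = Random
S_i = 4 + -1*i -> [4, 3, 2, 1, 0]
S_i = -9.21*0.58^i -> [-9.21, -5.34, -3.1, -1.8, -1.04]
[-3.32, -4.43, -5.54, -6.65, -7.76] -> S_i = -3.32 + -1.11*i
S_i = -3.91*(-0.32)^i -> [-3.91, 1.25, -0.4, 0.13, -0.04]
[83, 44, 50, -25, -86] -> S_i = Random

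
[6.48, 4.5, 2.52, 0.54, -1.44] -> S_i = 6.48 + -1.98*i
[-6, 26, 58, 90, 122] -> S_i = -6 + 32*i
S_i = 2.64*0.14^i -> [2.64, 0.37, 0.05, 0.01, 0.0]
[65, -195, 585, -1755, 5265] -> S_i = 65*-3^i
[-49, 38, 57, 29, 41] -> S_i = Random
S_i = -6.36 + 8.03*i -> [-6.36, 1.67, 9.7, 17.73, 25.76]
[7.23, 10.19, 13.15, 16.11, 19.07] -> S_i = 7.23 + 2.96*i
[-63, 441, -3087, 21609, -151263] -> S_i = -63*-7^i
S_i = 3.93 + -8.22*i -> [3.93, -4.29, -12.51, -20.73, -28.95]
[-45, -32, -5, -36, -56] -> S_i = Random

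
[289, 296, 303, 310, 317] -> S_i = 289 + 7*i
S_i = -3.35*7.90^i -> [-3.35, -26.47, -209.07, -1651.68, -13048.28]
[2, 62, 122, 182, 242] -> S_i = 2 + 60*i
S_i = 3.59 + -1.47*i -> [3.59, 2.12, 0.65, -0.82, -2.29]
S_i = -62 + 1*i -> [-62, -61, -60, -59, -58]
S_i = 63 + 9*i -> [63, 72, 81, 90, 99]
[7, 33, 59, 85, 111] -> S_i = 7 + 26*i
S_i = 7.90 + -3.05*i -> [7.9, 4.85, 1.8, -1.25, -4.3]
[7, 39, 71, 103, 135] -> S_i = 7 + 32*i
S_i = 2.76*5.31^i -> [2.76, 14.66, 77.82, 413.23, 2194.26]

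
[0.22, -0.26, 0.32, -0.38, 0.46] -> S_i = 0.22*(-1.20)^i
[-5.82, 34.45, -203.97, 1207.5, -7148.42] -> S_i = -5.82*(-5.92)^i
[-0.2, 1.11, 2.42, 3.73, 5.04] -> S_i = -0.20 + 1.31*i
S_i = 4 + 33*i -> [4, 37, 70, 103, 136]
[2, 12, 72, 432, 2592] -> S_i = 2*6^i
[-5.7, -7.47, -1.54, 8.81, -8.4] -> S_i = Random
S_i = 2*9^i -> [2, 18, 162, 1458, 13122]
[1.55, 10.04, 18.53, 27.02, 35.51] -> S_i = 1.55 + 8.49*i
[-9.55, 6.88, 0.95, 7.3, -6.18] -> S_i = Random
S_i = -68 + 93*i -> [-68, 25, 118, 211, 304]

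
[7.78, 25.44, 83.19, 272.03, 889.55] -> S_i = 7.78*3.27^i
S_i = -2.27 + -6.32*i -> [-2.27, -8.59, -14.91, -21.23, -27.55]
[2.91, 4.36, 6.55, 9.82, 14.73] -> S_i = 2.91*1.50^i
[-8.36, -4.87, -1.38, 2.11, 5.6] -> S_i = -8.36 + 3.49*i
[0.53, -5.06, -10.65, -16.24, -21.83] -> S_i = 0.53 + -5.59*i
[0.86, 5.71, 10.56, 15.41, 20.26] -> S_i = 0.86 + 4.85*i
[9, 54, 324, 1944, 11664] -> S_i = 9*6^i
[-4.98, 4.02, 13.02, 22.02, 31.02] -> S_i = -4.98 + 9.00*i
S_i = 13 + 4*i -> [13, 17, 21, 25, 29]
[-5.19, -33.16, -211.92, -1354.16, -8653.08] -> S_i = -5.19*6.39^i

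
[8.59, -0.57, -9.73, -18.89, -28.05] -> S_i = 8.59 + -9.16*i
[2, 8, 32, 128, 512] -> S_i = 2*4^i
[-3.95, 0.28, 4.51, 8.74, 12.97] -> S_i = -3.95 + 4.23*i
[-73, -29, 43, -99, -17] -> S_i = Random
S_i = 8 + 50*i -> [8, 58, 108, 158, 208]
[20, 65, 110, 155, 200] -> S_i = 20 + 45*i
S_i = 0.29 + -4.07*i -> [0.29, -3.78, -7.85, -11.92, -15.99]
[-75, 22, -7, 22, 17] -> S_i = Random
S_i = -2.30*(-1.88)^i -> [-2.3, 4.32, -8.13, 15.28, -28.73]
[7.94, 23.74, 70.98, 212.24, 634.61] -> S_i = 7.94*2.99^i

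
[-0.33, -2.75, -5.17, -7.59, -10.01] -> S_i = -0.33 + -2.42*i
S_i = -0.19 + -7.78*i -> [-0.19, -7.97, -15.75, -23.53, -31.31]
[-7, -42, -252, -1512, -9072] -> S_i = -7*6^i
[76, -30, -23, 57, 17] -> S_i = Random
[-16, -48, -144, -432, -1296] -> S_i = -16*3^i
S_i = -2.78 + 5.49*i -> [-2.78, 2.71, 8.2, 13.69, 19.18]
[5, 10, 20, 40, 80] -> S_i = 5*2^i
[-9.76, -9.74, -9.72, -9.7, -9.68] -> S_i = -9.76 + 0.02*i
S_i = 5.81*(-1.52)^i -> [5.81, -8.83, 13.42, -20.4, 31.01]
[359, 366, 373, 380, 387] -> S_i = 359 + 7*i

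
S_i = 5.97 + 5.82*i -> [5.97, 11.79, 17.61, 23.43, 29.25]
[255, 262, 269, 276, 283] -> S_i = 255 + 7*i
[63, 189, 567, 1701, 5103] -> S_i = 63*3^i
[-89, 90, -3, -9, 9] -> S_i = Random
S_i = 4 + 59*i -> [4, 63, 122, 181, 240]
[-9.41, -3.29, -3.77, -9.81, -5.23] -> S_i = Random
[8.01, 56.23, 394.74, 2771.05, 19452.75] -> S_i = 8.01*7.02^i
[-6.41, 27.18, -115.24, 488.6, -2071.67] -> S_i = -6.41*(-4.24)^i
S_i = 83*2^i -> [83, 166, 332, 664, 1328]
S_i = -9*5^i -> [-9, -45, -225, -1125, -5625]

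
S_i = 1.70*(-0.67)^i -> [1.7, -1.14, 0.76, -0.51, 0.34]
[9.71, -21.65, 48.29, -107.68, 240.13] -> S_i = 9.71*(-2.23)^i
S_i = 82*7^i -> [82, 574, 4018, 28126, 196882]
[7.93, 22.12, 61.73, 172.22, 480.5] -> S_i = 7.93*2.79^i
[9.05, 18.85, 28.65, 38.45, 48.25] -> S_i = 9.05 + 9.80*i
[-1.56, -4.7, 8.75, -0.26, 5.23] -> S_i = Random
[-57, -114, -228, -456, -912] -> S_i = -57*2^i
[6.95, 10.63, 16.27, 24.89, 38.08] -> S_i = 6.95*1.53^i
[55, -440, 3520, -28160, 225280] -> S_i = 55*-8^i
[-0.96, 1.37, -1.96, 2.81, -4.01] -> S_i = -0.96*(-1.43)^i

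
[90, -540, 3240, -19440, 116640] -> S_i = 90*-6^i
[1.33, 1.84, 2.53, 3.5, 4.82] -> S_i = 1.33*1.38^i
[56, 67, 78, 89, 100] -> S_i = 56 + 11*i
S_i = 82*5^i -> [82, 410, 2050, 10250, 51250]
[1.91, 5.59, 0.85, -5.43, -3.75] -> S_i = Random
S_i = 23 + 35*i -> [23, 58, 93, 128, 163]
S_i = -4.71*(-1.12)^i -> [-4.71, 5.28, -5.91, 6.62, -7.41]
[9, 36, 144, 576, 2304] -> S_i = 9*4^i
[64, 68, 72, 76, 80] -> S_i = 64 + 4*i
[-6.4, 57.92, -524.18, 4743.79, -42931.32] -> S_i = -6.40*(-9.05)^i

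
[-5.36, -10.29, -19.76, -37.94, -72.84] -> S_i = -5.36*1.92^i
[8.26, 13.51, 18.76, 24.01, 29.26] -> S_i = 8.26 + 5.25*i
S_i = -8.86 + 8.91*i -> [-8.86, 0.05, 8.96, 17.87, 26.78]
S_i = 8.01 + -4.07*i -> [8.01, 3.94, -0.13, -4.2, -8.27]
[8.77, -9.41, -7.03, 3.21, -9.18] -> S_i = Random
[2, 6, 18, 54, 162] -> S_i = 2*3^i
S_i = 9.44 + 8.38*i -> [9.44, 17.82, 26.2, 34.58, 42.96]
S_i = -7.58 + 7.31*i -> [-7.58, -0.27, 7.04, 14.35, 21.66]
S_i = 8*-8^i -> [8, -64, 512, -4096, 32768]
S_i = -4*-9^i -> [-4, 36, -324, 2916, -26244]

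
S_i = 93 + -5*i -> [93, 88, 83, 78, 73]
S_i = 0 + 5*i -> [0, 5, 10, 15, 20]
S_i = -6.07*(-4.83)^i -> [-6.07, 29.32, -141.61, 683.96, -3303.52]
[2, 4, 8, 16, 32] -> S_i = 2*2^i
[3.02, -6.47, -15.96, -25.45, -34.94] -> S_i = 3.02 + -9.49*i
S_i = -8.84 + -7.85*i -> [-8.84, -16.69, -24.54, -32.39, -40.24]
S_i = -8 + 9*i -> [-8, 1, 10, 19, 28]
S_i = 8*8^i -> [8, 64, 512, 4096, 32768]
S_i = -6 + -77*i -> [-6, -83, -160, -237, -314]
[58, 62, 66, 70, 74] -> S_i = 58 + 4*i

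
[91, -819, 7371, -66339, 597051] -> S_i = 91*-9^i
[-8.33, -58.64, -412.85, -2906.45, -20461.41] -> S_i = -8.33*7.04^i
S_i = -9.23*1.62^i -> [-9.23, -14.95, -24.22, -39.24, -63.57]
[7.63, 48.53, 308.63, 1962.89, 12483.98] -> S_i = 7.63*6.36^i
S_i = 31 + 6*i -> [31, 37, 43, 49, 55]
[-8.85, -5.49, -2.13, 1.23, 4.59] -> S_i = -8.85 + 3.36*i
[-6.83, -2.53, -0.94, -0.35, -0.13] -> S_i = -6.83*0.37^i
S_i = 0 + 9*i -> [0, 9, 18, 27, 36]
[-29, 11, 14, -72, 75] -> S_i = Random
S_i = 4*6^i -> [4, 24, 144, 864, 5184]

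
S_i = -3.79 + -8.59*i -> [-3.79, -12.38, -20.97, -29.56, -38.15]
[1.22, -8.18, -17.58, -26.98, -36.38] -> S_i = 1.22 + -9.40*i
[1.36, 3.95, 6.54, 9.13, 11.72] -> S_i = 1.36 + 2.59*i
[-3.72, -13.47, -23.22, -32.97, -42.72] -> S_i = -3.72 + -9.75*i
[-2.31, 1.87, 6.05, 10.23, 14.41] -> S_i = -2.31 + 4.18*i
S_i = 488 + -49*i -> [488, 439, 390, 341, 292]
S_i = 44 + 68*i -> [44, 112, 180, 248, 316]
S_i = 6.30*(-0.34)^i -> [6.3, -2.14, 0.73, -0.25, 0.08]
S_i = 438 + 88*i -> [438, 526, 614, 702, 790]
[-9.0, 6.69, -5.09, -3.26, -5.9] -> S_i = Random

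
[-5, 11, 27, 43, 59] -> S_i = -5 + 16*i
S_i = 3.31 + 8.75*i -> [3.31, 12.06, 20.81, 29.56, 38.31]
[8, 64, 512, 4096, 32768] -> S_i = 8*8^i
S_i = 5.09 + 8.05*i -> [5.09, 13.14, 21.19, 29.24, 37.29]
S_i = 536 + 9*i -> [536, 545, 554, 563, 572]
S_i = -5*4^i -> [-5, -20, -80, -320, -1280]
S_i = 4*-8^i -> [4, -32, 256, -2048, 16384]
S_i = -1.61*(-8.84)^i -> [-1.61, 14.23, -125.81, 1112.2, -9831.84]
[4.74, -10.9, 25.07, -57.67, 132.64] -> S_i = 4.74*(-2.30)^i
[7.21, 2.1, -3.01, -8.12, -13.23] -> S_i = 7.21 + -5.11*i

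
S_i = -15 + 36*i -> [-15, 21, 57, 93, 129]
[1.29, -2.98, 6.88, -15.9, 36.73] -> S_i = 1.29*(-2.31)^i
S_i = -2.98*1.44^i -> [-2.98, -4.29, -6.18, -8.9, -12.81]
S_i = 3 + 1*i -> [3, 4, 5, 6, 7]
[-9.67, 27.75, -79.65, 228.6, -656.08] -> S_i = -9.67*(-2.87)^i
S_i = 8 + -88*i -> [8, -80, -168, -256, -344]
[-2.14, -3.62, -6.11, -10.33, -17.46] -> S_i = -2.14*1.69^i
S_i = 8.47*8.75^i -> [8.47, 74.11, 648.48, 5674.24, 49649.58]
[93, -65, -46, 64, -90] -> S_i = Random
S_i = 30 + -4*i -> [30, 26, 22, 18, 14]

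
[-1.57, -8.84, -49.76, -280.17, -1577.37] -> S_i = -1.57*5.63^i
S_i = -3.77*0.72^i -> [-3.77, -2.71, -1.95, -1.41, -1.01]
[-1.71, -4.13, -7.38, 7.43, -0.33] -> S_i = Random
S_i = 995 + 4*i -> [995, 999, 1003, 1007, 1011]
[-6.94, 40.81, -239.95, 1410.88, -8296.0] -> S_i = -6.94*(-5.88)^i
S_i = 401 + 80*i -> [401, 481, 561, 641, 721]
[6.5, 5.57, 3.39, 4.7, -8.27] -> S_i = Random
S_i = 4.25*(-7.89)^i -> [4.25, -33.53, 264.57, -2087.47, 16470.13]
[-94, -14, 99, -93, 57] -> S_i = Random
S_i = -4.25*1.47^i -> [-4.25, -6.25, -9.18, -13.5, -19.85]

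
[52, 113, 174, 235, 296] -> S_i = 52 + 61*i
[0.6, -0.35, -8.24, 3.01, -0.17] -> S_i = Random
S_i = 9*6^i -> [9, 54, 324, 1944, 11664]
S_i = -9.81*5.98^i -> [-9.81, -58.66, -350.81, -2097.84, -12545.09]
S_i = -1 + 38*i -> [-1, 37, 75, 113, 151]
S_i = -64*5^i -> [-64, -320, -1600, -8000, -40000]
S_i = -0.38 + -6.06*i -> [-0.38, -6.44, -12.5, -18.56, -24.62]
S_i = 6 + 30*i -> [6, 36, 66, 96, 126]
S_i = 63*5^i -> [63, 315, 1575, 7875, 39375]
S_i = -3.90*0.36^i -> [-3.9, -1.4, -0.51, -0.18, -0.07]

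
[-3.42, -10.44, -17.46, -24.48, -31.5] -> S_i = -3.42 + -7.02*i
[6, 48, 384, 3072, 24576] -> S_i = 6*8^i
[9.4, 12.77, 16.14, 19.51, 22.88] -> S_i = 9.40 + 3.37*i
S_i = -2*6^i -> [-2, -12, -72, -432, -2592]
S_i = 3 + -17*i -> [3, -14, -31, -48, -65]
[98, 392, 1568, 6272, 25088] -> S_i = 98*4^i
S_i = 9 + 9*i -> [9, 18, 27, 36, 45]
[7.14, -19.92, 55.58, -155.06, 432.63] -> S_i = 7.14*(-2.79)^i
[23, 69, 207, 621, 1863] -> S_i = 23*3^i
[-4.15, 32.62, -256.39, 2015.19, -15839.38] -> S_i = -4.15*(-7.86)^i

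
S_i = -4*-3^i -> [-4, 12, -36, 108, -324]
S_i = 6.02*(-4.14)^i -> [6.02, -24.92, 103.18, -427.17, 1768.47]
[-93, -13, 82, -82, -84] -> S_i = Random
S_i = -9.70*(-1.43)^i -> [-9.7, 13.87, -19.84, 28.36, -40.56]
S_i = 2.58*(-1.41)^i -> [2.58, -3.64, 5.13, -7.23, 10.2]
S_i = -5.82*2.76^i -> [-5.82, -16.06, -44.33, -122.36, -337.72]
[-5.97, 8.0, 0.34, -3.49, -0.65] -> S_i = Random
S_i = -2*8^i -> [-2, -16, -128, -1024, -8192]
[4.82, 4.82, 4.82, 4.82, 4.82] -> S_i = 4.82 + 0.00*i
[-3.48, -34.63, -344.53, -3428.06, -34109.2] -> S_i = -3.48*9.95^i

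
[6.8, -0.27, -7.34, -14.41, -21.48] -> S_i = 6.80 + -7.07*i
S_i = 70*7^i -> [70, 490, 3430, 24010, 168070]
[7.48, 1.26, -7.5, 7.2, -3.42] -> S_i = Random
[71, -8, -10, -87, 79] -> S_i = Random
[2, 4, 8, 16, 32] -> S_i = 2*2^i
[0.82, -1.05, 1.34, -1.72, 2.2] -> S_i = 0.82*(-1.28)^i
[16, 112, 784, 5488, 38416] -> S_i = 16*7^i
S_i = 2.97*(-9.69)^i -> [2.97, -28.78, 278.87, -2702.26, 26184.94]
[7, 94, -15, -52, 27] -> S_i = Random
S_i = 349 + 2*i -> [349, 351, 353, 355, 357]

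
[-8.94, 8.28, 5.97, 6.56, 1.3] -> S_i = Random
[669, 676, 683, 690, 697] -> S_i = 669 + 7*i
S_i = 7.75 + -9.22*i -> [7.75, -1.47, -10.69, -19.91, -29.13]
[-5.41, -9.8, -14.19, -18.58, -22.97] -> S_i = -5.41 + -4.39*i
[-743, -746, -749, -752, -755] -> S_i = -743 + -3*i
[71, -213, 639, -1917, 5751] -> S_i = 71*-3^i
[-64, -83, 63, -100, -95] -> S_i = Random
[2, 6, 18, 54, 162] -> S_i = 2*3^i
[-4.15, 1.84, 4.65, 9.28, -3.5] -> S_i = Random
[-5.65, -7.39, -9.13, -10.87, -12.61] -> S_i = -5.65 + -1.74*i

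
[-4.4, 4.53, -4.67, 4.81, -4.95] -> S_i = -4.40*(-1.03)^i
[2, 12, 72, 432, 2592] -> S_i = 2*6^i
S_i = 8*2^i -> [8, 16, 32, 64, 128]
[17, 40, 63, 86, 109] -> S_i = 17 + 23*i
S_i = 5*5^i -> [5, 25, 125, 625, 3125]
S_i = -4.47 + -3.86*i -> [-4.47, -8.33, -12.19, -16.05, -19.91]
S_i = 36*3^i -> [36, 108, 324, 972, 2916]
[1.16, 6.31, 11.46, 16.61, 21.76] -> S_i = 1.16 + 5.15*i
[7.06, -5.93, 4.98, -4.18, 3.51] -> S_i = 7.06*(-0.84)^i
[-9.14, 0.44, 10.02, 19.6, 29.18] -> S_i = -9.14 + 9.58*i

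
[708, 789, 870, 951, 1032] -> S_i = 708 + 81*i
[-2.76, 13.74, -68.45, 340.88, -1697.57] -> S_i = -2.76*(-4.98)^i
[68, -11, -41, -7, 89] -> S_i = Random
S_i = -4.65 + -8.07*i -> [-4.65, -12.72, -20.79, -28.86, -36.93]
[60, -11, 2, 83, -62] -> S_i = Random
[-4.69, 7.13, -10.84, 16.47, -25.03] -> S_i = -4.69*(-1.52)^i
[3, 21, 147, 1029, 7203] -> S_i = 3*7^i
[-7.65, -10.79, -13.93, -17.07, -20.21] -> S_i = -7.65 + -3.14*i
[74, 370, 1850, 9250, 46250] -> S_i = 74*5^i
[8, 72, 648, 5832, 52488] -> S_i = 8*9^i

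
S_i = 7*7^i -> [7, 49, 343, 2401, 16807]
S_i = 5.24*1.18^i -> [5.24, 6.18, 7.3, 8.61, 10.16]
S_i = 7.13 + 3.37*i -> [7.13, 10.5, 13.87, 17.24, 20.61]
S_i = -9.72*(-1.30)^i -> [-9.72, 12.64, -16.43, 21.35, -27.76]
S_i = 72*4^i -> [72, 288, 1152, 4608, 18432]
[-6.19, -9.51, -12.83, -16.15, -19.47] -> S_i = -6.19 + -3.32*i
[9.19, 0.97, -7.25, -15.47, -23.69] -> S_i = 9.19 + -8.22*i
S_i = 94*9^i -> [94, 846, 7614, 68526, 616734]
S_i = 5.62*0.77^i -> [5.62, 4.33, 3.33, 2.57, 1.98]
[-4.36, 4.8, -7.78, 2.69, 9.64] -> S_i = Random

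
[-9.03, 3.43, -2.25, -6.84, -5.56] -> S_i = Random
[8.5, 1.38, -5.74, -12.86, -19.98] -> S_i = 8.50 + -7.12*i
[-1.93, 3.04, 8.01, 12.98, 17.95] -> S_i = -1.93 + 4.97*i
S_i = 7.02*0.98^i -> [7.02, 6.88, 6.74, 6.61, 6.48]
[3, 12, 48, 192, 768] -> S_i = 3*4^i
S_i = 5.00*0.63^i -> [5.0, 3.15, 1.98, 1.25, 0.79]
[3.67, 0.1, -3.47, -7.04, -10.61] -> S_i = 3.67 + -3.57*i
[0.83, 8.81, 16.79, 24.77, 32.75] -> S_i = 0.83 + 7.98*i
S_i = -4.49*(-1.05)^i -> [-4.49, 4.71, -4.95, 5.2, -5.46]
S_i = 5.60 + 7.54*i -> [5.6, 13.14, 20.68, 28.22, 35.76]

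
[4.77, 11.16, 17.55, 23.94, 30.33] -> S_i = 4.77 + 6.39*i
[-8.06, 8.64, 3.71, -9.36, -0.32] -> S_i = Random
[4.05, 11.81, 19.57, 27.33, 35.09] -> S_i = 4.05 + 7.76*i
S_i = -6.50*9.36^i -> [-6.5, -60.84, -569.46, -5330.17, -49890.37]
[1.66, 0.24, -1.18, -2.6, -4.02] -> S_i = 1.66 + -1.42*i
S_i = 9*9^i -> [9, 81, 729, 6561, 59049]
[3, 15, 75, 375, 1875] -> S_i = 3*5^i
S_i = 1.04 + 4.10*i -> [1.04, 5.14, 9.24, 13.34, 17.44]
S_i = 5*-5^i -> [5, -25, 125, -625, 3125]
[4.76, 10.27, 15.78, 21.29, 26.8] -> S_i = 4.76 + 5.51*i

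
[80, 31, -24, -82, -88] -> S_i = Random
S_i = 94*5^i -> [94, 470, 2350, 11750, 58750]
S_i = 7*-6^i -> [7, -42, 252, -1512, 9072]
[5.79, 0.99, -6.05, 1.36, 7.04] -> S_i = Random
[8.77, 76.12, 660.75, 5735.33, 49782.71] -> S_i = 8.77*8.68^i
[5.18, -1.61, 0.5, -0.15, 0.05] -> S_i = 5.18*(-0.31)^i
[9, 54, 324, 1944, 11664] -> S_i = 9*6^i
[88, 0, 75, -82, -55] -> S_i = Random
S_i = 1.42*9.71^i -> [1.42, 13.79, 133.88, 1300.01, 12623.08]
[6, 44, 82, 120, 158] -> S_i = 6 + 38*i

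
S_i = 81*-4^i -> [81, -324, 1296, -5184, 20736]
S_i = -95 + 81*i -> [-95, -14, 67, 148, 229]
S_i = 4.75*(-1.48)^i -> [4.75, -7.03, 10.4, -15.4, 22.79]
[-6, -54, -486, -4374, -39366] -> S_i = -6*9^i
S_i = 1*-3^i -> [1, -3, 9, -27, 81]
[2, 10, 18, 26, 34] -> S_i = 2 + 8*i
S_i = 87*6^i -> [87, 522, 3132, 18792, 112752]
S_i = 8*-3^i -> [8, -24, 72, -216, 648]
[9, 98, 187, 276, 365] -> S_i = 9 + 89*i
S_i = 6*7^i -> [6, 42, 294, 2058, 14406]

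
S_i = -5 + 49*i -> [-5, 44, 93, 142, 191]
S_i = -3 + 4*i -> [-3, 1, 5, 9, 13]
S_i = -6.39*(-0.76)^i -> [-6.39, 4.86, -3.69, 2.81, -2.13]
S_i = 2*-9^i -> [2, -18, 162, -1458, 13122]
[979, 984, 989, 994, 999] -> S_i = 979 + 5*i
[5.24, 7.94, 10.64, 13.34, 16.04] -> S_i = 5.24 + 2.70*i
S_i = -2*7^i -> [-2, -14, -98, -686, -4802]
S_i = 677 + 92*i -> [677, 769, 861, 953, 1045]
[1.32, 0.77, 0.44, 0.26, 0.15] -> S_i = 1.32*0.58^i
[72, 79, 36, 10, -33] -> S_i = Random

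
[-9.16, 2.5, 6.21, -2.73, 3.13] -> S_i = Random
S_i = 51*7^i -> [51, 357, 2499, 17493, 122451]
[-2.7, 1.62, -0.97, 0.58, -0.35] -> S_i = -2.70*(-0.60)^i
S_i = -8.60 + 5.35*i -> [-8.6, -3.25, 2.1, 7.45, 12.8]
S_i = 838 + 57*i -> [838, 895, 952, 1009, 1066]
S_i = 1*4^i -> [1, 4, 16, 64, 256]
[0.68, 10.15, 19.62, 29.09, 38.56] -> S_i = 0.68 + 9.47*i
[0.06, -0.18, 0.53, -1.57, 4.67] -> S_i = 0.06*(-2.97)^i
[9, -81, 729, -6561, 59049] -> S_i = 9*-9^i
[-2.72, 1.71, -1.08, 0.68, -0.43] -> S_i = -2.72*(-0.63)^i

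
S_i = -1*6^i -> [-1, -6, -36, -216, -1296]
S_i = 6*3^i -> [6, 18, 54, 162, 486]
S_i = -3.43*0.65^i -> [-3.43, -2.23, -1.45, -0.94, -0.61]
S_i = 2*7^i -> [2, 14, 98, 686, 4802]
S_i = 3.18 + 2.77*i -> [3.18, 5.95, 8.72, 11.49, 14.26]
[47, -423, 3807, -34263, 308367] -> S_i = 47*-9^i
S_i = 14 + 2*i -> [14, 16, 18, 20, 22]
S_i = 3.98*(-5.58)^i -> [3.98, -22.21, 123.92, -691.49, 3858.51]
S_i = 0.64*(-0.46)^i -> [0.64, -0.29, 0.14, -0.06, 0.03]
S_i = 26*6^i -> [26, 156, 936, 5616, 33696]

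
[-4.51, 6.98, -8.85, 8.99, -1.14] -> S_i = Random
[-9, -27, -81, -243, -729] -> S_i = -9*3^i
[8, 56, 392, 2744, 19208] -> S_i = 8*7^i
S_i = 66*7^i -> [66, 462, 3234, 22638, 158466]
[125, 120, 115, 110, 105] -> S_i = 125 + -5*i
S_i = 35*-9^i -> [35, -315, 2835, -25515, 229635]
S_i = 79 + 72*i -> [79, 151, 223, 295, 367]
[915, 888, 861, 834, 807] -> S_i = 915 + -27*i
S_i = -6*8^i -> [-6, -48, -384, -3072, -24576]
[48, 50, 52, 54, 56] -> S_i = 48 + 2*i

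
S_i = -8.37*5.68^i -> [-8.37, -47.54, -270.04, -1533.81, -8712.02]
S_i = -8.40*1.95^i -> [-8.4, -16.38, -31.94, -62.28, -121.46]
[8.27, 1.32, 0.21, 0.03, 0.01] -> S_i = 8.27*0.16^i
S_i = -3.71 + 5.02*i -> [-3.71, 1.31, 6.33, 11.35, 16.37]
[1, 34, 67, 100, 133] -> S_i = 1 + 33*i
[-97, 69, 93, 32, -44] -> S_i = Random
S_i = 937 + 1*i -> [937, 938, 939, 940, 941]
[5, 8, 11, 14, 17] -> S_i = 5 + 3*i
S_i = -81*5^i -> [-81, -405, -2025, -10125, -50625]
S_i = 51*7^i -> [51, 357, 2499, 17493, 122451]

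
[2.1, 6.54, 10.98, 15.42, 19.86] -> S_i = 2.10 + 4.44*i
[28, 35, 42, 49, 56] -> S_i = 28 + 7*i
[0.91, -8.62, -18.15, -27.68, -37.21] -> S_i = 0.91 + -9.53*i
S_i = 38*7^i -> [38, 266, 1862, 13034, 91238]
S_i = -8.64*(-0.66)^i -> [-8.64, 5.7, -3.76, 2.48, -1.64]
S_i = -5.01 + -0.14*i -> [-5.01, -5.15, -5.29, -5.43, -5.57]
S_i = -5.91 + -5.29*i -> [-5.91, -11.2, -16.49, -21.78, -27.07]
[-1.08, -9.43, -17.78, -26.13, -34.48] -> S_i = -1.08 + -8.35*i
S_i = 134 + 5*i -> [134, 139, 144, 149, 154]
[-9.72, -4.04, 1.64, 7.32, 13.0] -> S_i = -9.72 + 5.68*i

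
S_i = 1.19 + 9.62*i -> [1.19, 10.81, 20.43, 30.05, 39.67]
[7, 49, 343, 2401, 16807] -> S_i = 7*7^i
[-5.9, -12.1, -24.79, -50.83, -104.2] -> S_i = -5.90*2.05^i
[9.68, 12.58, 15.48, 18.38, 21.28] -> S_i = 9.68 + 2.90*i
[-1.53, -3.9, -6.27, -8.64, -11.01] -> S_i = -1.53 + -2.37*i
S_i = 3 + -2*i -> [3, 1, -1, -3, -5]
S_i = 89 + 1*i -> [89, 90, 91, 92, 93]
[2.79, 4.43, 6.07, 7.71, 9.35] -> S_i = 2.79 + 1.64*i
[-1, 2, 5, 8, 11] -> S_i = -1 + 3*i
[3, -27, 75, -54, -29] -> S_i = Random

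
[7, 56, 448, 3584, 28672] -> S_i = 7*8^i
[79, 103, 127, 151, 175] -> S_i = 79 + 24*i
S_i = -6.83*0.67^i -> [-6.83, -4.58, -3.07, -2.05, -1.38]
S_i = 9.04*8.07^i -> [9.04, 72.95, 588.73, 4751.04, 38340.92]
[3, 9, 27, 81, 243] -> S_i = 3*3^i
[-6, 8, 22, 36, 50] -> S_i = -6 + 14*i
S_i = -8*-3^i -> [-8, 24, -72, 216, -648]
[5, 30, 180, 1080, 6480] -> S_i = 5*6^i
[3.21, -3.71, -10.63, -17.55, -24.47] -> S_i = 3.21 + -6.92*i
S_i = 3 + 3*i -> [3, 6, 9, 12, 15]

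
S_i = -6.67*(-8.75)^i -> [-6.67, 58.36, -510.67, 4468.38, -39098.32]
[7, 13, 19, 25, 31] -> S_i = 7 + 6*i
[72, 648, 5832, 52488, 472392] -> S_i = 72*9^i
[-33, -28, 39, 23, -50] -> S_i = Random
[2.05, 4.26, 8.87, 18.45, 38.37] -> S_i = 2.05*2.08^i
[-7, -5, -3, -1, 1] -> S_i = -7 + 2*i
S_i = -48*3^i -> [-48, -144, -432, -1296, -3888]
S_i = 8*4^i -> [8, 32, 128, 512, 2048]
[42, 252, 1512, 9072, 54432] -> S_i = 42*6^i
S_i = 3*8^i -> [3, 24, 192, 1536, 12288]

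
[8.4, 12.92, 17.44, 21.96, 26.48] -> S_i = 8.40 + 4.52*i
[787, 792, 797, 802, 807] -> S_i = 787 + 5*i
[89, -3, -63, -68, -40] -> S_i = Random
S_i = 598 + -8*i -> [598, 590, 582, 574, 566]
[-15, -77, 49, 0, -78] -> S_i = Random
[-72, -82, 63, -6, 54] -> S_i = Random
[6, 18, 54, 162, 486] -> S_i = 6*3^i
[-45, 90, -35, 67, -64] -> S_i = Random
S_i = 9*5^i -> [9, 45, 225, 1125, 5625]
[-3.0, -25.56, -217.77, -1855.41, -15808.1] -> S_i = -3.00*8.52^i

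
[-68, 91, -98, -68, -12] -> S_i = Random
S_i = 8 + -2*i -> [8, 6, 4, 2, 0]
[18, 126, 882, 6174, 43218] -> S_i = 18*7^i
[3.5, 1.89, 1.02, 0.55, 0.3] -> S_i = 3.50*0.54^i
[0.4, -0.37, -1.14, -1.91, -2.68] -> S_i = 0.40 + -0.77*i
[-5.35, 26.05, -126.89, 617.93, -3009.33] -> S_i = -5.35*(-4.87)^i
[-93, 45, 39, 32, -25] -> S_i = Random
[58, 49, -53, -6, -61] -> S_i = Random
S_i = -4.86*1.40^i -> [-4.86, -6.8, -9.53, -13.34, -18.67]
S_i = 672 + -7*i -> [672, 665, 658, 651, 644]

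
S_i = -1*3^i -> [-1, -3, -9, -27, -81]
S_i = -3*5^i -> [-3, -15, -75, -375, -1875]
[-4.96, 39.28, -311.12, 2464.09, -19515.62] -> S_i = -4.96*(-7.92)^i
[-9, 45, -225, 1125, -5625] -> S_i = -9*-5^i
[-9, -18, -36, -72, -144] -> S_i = -9*2^i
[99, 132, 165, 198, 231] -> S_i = 99 + 33*i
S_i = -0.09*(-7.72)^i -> [-0.09, 0.69, -5.36, 41.41, -319.68]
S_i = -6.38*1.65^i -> [-6.38, -10.53, -17.37, -28.66, -47.29]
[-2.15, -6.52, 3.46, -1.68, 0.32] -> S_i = Random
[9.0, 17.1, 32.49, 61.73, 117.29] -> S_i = 9.00*1.90^i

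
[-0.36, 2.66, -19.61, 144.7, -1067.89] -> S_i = -0.36*(-7.38)^i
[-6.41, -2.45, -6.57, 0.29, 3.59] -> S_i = Random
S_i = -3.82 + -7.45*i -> [-3.82, -11.27, -18.72, -26.17, -33.62]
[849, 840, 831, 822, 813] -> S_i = 849 + -9*i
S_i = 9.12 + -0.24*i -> [9.12, 8.88, 8.64, 8.4, 8.16]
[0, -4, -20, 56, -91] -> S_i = Random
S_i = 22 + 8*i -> [22, 30, 38, 46, 54]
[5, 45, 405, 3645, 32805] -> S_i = 5*9^i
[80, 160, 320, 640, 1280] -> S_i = 80*2^i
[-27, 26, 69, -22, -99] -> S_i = Random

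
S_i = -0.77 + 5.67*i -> [-0.77, 4.9, 10.57, 16.24, 21.91]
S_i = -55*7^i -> [-55, -385, -2695, -18865, -132055]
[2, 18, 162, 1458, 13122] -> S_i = 2*9^i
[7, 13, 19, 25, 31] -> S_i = 7 + 6*i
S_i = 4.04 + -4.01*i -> [4.04, 0.03, -3.98, -7.99, -12.0]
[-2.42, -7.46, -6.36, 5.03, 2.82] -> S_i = Random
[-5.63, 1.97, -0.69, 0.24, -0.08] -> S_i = -5.63*(-0.35)^i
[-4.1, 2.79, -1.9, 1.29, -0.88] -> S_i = -4.10*(-0.68)^i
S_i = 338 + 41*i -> [338, 379, 420, 461, 502]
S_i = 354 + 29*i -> [354, 383, 412, 441, 470]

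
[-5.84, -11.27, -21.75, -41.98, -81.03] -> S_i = -5.84*1.93^i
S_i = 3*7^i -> [3, 21, 147, 1029, 7203]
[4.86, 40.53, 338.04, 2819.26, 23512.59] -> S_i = 4.86*8.34^i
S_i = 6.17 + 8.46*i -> [6.17, 14.63, 23.09, 31.55, 40.01]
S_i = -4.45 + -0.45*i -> [-4.45, -4.9, -5.35, -5.8, -6.25]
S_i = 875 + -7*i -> [875, 868, 861, 854, 847]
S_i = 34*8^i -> [34, 272, 2176, 17408, 139264]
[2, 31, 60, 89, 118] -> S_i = 2 + 29*i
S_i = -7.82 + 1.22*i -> [-7.82, -6.6, -5.38, -4.16, -2.94]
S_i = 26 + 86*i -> [26, 112, 198, 284, 370]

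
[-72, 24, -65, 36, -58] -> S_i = Random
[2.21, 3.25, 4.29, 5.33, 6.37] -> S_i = 2.21 + 1.04*i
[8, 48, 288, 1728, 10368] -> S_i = 8*6^i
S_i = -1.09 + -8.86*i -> [-1.09, -9.95, -18.81, -27.67, -36.53]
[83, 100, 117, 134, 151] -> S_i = 83 + 17*i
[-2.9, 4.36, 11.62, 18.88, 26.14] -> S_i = -2.90 + 7.26*i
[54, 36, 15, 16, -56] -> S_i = Random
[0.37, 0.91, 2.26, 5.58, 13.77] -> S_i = 0.37*2.47^i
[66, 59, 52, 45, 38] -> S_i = 66 + -7*i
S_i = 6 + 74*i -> [6, 80, 154, 228, 302]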